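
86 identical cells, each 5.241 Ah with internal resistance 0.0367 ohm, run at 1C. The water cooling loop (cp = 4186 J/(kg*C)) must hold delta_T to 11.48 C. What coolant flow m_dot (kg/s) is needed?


Step 1: I = 1 * 5.241 = 5.241 A
Step 2: Q_cell = I^2 * R = 5.241^2 * 0.0367 = 1.0081 W
Step 3: Q_total = 86 * 1.0081 = 86.697 W
Step 4: m_dot = Q_total / (cp * dT) = 86.697 / (4186 * 11.48) = 0.001804 kg/s

0.001804 kg/s


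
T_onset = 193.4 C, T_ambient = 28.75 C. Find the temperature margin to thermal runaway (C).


margin = T_onset - T_ambient = 193.4 - 28.75 = 164.65 C

164.65 C


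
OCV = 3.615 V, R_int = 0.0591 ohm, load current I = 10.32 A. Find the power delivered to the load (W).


Step 1: V_terminal = OCV - I*R = 3.615 - 10.32 * 0.0591 = 3.0051 V
Step 2: P_out = V_terminal * I = 3.0051 * 10.32 = 31.01 W

31.01 W


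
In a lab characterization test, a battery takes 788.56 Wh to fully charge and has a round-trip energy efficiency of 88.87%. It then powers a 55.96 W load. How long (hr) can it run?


Step 1: E_discharge = eta/100 * E_charge = 88.87/100 * 788.56 = 700.79 Wh
Step 2: t = E_discharge / P = 700.79 / 55.96 = 12.52 hr

12.52 hr


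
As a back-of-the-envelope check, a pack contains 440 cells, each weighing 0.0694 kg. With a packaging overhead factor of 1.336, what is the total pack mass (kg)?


m_pack = n * m_cell * overhead = 440 * 0.0694 * 1.336 = 40.80 kg

40.80 kg


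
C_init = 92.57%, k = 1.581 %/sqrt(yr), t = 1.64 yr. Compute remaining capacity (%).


Step 1: sqrt(1.64 yr) = 1.2806
Step 2: drop = 1.581 * 1.2806 = 2.0246
Step 3: C_final = 92.57 - 2.0246 = 90.55%

90.55%


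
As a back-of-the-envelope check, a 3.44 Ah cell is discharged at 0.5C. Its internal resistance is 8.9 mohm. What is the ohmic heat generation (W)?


Convert: R = 8.9 mohm = 0.0089 ohm
Step 1: I = C_rate * capacity = 0.5 * 3.44 = 1.72 A
Step 2: Q = I^2 * R = 1.72^2 * 0.0089 = 2.9584 * 0.0089 = 0.02633 W

0.02633 W


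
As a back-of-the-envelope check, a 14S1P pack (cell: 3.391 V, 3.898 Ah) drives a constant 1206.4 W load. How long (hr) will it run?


Step 1: E_pack = Ns * V_cell * Np * C_cell = 14 * 3.391 * 1 * 3.898 = 185.05 Wh
Step 2: t = E_pack / P = 185.05 / 1206.4 = 0.1534 hr

0.1534 hr


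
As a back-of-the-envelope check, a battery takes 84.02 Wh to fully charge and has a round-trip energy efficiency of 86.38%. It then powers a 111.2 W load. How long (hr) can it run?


Step 1: E_discharge = eta/100 * E_charge = 86.38/100 * 84.02 = 72.576 Wh
Step 2: t = E_discharge / P = 72.576 / 111.2 = 0.6527 hr

0.6527 hr


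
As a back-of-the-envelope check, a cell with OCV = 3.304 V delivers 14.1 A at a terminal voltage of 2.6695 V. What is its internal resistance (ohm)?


R = (OCV - V) / I = (3.304 - 2.6695) / 14.1 = 0.04500 ohm

0.04500 ohm


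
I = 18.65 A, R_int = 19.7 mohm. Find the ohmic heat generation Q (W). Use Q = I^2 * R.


Convert: R = 19.7 mohm = 0.0197 ohm
I^2 = 347.82
Q = 347.82 * 0.0197 = 6.852 W

6.852 W


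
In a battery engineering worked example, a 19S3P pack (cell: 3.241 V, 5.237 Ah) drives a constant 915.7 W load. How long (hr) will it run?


Step 1: E_pack = Ns * V_cell * Np * C_cell = 19 * 3.241 * 3 * 5.237 = 967.47 Wh
Step 2: t = E_pack / P = 967.47 / 915.7 = 1.057 hr

1.057 hr


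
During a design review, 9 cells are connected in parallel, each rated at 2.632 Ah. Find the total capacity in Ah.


C_total = 9 * 2.632 = 23.688 Ah

23.688 Ah


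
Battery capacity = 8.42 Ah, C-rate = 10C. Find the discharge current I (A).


I = C_rate * capacity = 10 * 8.42 = 84.2 A

84.2 A


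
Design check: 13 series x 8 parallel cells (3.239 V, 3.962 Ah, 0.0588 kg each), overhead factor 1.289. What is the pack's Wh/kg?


Step 1: V_pack = 13 * 3.239 = 42.107 V
Step 2: C_pack = 8 * 3.962 = 31.696 Ah
Step 3: E_pack = V_pack * C_pack = 42.107 * 31.696 = 1334.6 Wh
Step 4: m_pack = 13 * 8 * 0.0588 * 1.289 = 7.8825 kg
Step 5: ED = E_pack / m_pack = 1334.6 / 7.8825 = 169.3 Wh/kg

169.3 Wh/kg


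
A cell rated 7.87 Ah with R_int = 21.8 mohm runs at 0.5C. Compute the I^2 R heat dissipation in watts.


Convert: R = 21.8 mohm = 0.0218 ohm
Step 1: I = C_rate * capacity = 0.5 * 7.87 = 3.935 A
Step 2: Q = I^2 * R = 3.935^2 * 0.0218 = 15.484 * 0.0218 = 0.3376 W

0.3376 W


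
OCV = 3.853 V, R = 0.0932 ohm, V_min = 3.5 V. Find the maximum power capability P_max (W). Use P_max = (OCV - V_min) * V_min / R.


dV = OCV - V_min = 0.353 V (so I_max = dV / R)
P_max = dV * V_min / R = 0.353 * 3.5 / 0.0932 = 13.26 W

13.26 W


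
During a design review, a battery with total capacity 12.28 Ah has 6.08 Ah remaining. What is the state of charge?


SOC = (remaining / total) * 100 = (6.08 / 12.28) * 100 = 49.51%

49.51%


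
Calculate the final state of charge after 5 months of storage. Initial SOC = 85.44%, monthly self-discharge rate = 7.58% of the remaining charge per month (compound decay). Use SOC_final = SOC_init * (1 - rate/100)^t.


Monthly retention factor = 1 - 7.58/100 = 0.9242
Over 5 months: factor^5 = 0.67426
SOC_final = 85.44 * 0.67426 = 57.61%

57.61%


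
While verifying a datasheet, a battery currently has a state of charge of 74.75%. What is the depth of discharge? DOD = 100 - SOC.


DOD = 100 - SOC = 100 - 74.75 = 25.25%

25.25%


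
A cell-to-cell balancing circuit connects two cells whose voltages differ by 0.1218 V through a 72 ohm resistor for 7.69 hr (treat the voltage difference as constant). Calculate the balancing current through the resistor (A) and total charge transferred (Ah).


First, Ohm's law: I_bal = 0.1218 V / 72 ohm = 0.0016917 A
Then Q = I * t = 0.0016917 A * 7.69 hr = 0.01301 Ah

I=0.0016917 A, Q=0.01301 Ah


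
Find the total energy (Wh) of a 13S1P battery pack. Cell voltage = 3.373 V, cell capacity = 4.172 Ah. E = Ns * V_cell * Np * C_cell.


V_pack = 13 * 3.373 = 43.849 V
C_pack = 1 * 4.172 = 4.172 Ah
E = V_pack * C_pack = 43.849 * 4.172 = 182.9 Wh

182.9 Wh


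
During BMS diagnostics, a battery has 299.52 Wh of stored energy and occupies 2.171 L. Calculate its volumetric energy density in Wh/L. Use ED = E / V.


Volumetric ED = 299.52 Wh / 2.171 L = 138.0 Wh/L

138.0 Wh/L


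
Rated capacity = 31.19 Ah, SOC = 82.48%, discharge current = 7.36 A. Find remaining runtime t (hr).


Step 1: remaining = SOC/100 * C_total = 82.48/100 * 31.19 = 25.726 Ah
Step 2: t = remaining / I = 25.726 / 7.36 = 3.495 hr

3.495 hr


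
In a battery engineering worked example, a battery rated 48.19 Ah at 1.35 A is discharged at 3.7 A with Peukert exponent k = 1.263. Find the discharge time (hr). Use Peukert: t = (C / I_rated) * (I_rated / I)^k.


t_rated = C / I_rated = 48.19 / 1.35 = 35.696 hr
(I_rated/I)^k = (0.36486)^1.263 = 0.27988
t = t_rated * (I_rated/I)^k = 35.696 * 0.27988 = 9.991 hr

9.991 hr


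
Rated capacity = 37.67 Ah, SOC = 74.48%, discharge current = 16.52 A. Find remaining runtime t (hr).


Step 1: remaining = SOC/100 * C_total = 74.48/100 * 37.67 = 28.057 Ah
Step 2: t = remaining / I = 28.057 / 16.52 = 1.698 hr

1.698 hr


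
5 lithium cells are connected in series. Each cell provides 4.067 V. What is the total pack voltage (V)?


Series voltages add: 5 * 4.067 V = 20.335 V

20.335 V


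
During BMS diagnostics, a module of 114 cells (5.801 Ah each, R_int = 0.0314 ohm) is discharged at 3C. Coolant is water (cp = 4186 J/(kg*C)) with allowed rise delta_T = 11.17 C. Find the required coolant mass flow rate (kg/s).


Step 1: I = 3 * 5.801 = 17.403 A
Step 2: Q_cell = I^2 * R = 17.403^2 * 0.0314 = 9.5099 W
Step 3: Q_total = 114 * 9.5099 = 1084.1 W
Step 4: m_dot = Q_total / (cp * dT) = 1084.1 / (4186 * 11.17) = 0.02319 kg/s

0.02319 kg/s


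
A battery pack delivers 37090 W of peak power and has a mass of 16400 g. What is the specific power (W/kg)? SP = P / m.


Convert: m = 16400 g = 16.4 kg
Specific power = 37090 W / 16.4 kg = 2262 W/kg

2262 W/kg


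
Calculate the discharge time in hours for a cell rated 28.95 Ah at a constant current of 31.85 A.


t = capacity / current = 28.95 / 31.85 = 0.9089 hr

0.9089 hr


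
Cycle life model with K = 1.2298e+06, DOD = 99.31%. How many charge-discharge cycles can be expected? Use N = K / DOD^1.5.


DOD^1.5 = 989.67
N = K / DOD^1.5 = 1.2298e+06 / 989.67 = 1243

1243 cycles


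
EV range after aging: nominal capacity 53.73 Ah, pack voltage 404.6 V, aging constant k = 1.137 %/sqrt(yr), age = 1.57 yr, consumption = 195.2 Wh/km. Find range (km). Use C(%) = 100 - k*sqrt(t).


Step 1: capacity retention = 100 - 1.137 * sqrt(1.57) = 100 - 1.137 * 1.253 = 98.575%
Step 2: C_now = 53.73 * 98.575/100 = 52.964 Ah
Step 3: E_pack = V * C_now = 404.6 * 52.964 = 21429 Wh
Step 4: range = E_pack / consumption = 21429 / 195.2 = 109.8 km

109.8 km


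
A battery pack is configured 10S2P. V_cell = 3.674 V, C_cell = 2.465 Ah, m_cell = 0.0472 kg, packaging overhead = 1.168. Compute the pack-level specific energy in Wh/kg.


Step 1: V_pack = 10 * 3.674 = 36.74 V
Step 2: C_pack = 2 * 2.465 = 4.93 Ah
Step 3: E_pack = V_pack * C_pack = 36.74 * 4.93 = 181.13 Wh
Step 4: m_pack = 10 * 2 * 0.0472 * 1.168 = 1.1026 kg
Step 5: ED = E_pack / m_pack = 181.13 / 1.1026 = 164.3 Wh/kg

164.3 Wh/kg


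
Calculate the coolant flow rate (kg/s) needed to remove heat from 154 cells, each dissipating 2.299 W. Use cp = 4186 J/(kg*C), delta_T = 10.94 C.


Q_total = 154 * 2.299 = 354.05 W
m_dot = Q_total / (cp * dT) = 354.05 / (4186 * 10.94) = 0.007731 kg/s

0.007731 kg/s


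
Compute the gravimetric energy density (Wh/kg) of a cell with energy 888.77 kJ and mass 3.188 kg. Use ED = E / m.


Convert: E = 888.77 kJ = 246.88 Wh
ED = E / m = 246.88 / 3.188 = 77.44 Wh/kg

77.44 Wh/kg


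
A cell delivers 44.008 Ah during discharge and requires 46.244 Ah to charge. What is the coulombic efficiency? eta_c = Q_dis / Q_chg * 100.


eta_c = Q_dis / Q_chg * 100 = 44.008 / 46.244 * 100 = 95.16%

95.16%


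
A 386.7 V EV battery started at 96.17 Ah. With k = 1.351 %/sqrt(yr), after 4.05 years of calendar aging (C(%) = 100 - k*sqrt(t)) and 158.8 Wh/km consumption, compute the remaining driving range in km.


Step 1: capacity retention = 100 - 1.351 * sqrt(4.05) = 100 - 1.351 * 2.0125 = 97.281%
Step 2: C_now = 96.17 * 97.281/100 = 93.555 Ah
Step 3: E_pack = V * C_now = 386.7 * 93.555 = 36178 Wh
Step 4: range = E_pack / consumption = 36178 / 158.8 = 227.8 km

227.8 km


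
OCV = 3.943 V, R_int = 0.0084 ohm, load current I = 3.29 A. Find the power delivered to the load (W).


Step 1: V_terminal = OCV - I*R = 3.943 - 3.29 * 0.0084 = 3.9154 V
Step 2: P_out = V_terminal * I = 3.9154 * 3.29 = 12.88 W

12.88 W


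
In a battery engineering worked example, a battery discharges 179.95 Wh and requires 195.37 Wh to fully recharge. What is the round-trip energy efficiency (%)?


eta_e = E_dis / E_chg * 100 = 179.95 / 195.37 * 100 = 92.11%

92.11%


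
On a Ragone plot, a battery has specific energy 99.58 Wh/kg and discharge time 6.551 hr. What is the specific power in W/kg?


P_specific = E / t = 99.58 / 6.551 = 15.20 W/kg

15.20 W/kg


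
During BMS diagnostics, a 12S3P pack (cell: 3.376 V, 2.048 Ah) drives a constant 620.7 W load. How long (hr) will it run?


Step 1: E_pack = Ns * V_cell * Np * C_cell = 12 * 3.376 * 3 * 2.048 = 248.91 Wh
Step 2: t = E_pack / P = 248.91 / 620.7 = 0.4010 hr

0.4010 hr


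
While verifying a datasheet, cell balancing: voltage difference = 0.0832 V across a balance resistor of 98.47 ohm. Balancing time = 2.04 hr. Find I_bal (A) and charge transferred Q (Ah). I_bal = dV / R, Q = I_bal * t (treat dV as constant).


First, Ohm's law: I_bal = 0.0832 V / 98.47 ohm = 8.4493e-04 A
Then Q = I * t = 8.4493e-04 A * 2.04 hr = 0.001724 Ah

I=8.4493e-04 A, Q=0.001724 Ah


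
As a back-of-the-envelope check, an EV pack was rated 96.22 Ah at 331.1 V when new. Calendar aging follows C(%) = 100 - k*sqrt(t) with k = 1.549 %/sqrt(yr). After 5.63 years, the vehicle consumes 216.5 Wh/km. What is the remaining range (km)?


Step 1: capacity retention = 100 - 1.549 * sqrt(5.63) = 100 - 1.549 * 2.3728 = 96.325%
Step 2: C_now = 96.22 * 96.325/100 = 92.684 Ah
Step 3: E_pack = V * C_now = 331.1 * 92.684 = 30688 Wh
Step 4: range = E_pack / consumption = 30688 / 216.5 = 141.7 km

141.7 km


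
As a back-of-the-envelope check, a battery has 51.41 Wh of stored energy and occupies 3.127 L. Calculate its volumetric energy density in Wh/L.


ED = E / V = 51.41 / 3.127 = 16.44 Wh/L

16.44 Wh/L


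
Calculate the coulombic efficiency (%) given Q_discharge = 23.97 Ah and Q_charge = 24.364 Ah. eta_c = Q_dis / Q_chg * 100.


eta_c = Q_dis / Q_chg * 100 = 23.97 / 24.364 * 100 = 98.38%

98.38%


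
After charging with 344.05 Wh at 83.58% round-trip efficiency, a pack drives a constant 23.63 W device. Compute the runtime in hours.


Step 1: E_discharge = eta/100 * E_charge = 83.58/100 * 344.05 = 287.56 Wh
Step 2: t = E_discharge / P = 287.56 / 23.63 = 12.17 hr

12.17 hr


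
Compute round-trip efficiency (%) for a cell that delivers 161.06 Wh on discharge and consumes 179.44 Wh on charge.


eta_e = E_dis / E_chg * 100 = 161.06 / 179.44 * 100 = 89.76%

89.76%


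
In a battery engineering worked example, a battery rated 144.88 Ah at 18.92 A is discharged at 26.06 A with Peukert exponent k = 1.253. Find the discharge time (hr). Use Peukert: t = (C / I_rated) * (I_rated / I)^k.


Step 1: t_rated = C / I_rated = 144.88 / 18.92 = 7.6575 hr
Step 2: ratio = 18.92 / 26.06 = 0.72602
Step 3: ratio^k = 0.72602^1.253 = 0.66953
Step 4: t = t_rated * ratio^k = 7.6575 * 0.66953 = 5.127 hr

5.127 hr


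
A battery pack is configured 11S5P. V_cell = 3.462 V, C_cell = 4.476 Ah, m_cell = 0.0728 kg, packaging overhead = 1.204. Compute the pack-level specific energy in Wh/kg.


Step 1: V_pack = 11 * 3.462 = 38.082 V
Step 2: C_pack = 5 * 4.476 = 22.38 Ah
Step 3: E_pack = V_pack * C_pack = 38.082 * 22.38 = 852.28 Wh
Step 4: m_pack = 11 * 5 * 0.0728 * 1.204 = 4.8208 kg
Step 5: ED = E_pack / m_pack = 852.28 / 4.8208 = 176.8 Wh/kg

176.8 Wh/kg


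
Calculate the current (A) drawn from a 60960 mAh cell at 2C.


Convert: capacity = 60960 mAh = 60.96 Ah
I = C_rate * capacity = 2 * 60.96 = 121.92 A

121.92 A


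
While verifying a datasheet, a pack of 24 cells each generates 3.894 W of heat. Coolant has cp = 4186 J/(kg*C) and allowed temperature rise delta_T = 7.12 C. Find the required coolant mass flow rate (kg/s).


Q_total = 24 * 3.894 = 93.456 W
m_dot = Q_total / (cp * dT) = 93.456 / (4186 * 7.12) = 0.003136 kg/s

0.003136 kg/s


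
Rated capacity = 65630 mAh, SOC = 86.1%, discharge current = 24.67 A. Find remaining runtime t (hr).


Convert: C_total = 65630 mAh = 65.63 Ah
Step 1: remaining = SOC/100 * C_total = 86.1/100 * 65.63 = 56.507 Ah
Step 2: t = remaining / I = 56.507 / 24.67 = 2.291 hr

2.291 hr


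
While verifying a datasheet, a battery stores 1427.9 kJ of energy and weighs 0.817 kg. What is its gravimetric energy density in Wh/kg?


Convert: E = 1427.9 kJ = 396.64 Wh
ED = E / m = 396.64 / 0.817 = 485.5 Wh/kg

485.5 Wh/kg


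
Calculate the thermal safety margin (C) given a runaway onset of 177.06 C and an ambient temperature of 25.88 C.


margin = T_onset - T_ambient = 177.06 - 25.88 = 151.18 C

151.18 C


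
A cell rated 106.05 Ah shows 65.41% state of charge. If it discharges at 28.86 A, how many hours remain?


Step 1: remaining = SOC/100 * C_total = 65.41/100 * 106.05 = 69.367 Ah
Step 2: t = remaining / I = 69.367 / 28.86 = 2.404 hr

2.404 hr


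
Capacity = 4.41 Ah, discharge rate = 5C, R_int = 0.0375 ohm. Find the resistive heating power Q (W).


Step 1: I = C_rate * capacity = 5 * 4.41 = 22.05 A
Step 2: Q = I^2 * R = 22.05^2 * 0.0375 = 486.2 * 0.0375 = 18.23 W

18.23 W


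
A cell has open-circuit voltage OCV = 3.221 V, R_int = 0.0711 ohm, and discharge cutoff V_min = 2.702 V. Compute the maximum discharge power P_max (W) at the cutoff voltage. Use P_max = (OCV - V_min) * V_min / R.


P_max = (OCV - V_min) * V_min / R = (3.221 - 2.702) * 2.702 / 0.0711 = 0.519 * 2.702 / 0.0711 = 19.72 W

19.72 W


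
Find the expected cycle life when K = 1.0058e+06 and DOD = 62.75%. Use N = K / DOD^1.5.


DOD^1.5 = 497.07
N = K / DOD^1.5 = 1.0058e+06 / 497.07 = 2023

2023 cycles


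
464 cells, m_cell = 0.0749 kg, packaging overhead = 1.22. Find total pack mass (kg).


m_pack = n * m_cell * overhead = 464 * 0.0749 * 1.22 = 42.40 kg

42.40 kg


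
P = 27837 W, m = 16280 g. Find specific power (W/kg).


Convert: m = 16280 g = 16.28 kg
SP = P / m = 27837 / 16.28 = 1710 W/kg

1710 W/kg


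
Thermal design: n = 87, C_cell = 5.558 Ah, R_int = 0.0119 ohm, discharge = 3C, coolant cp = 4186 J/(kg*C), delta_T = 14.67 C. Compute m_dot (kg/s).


Step 1: I = 3 * 5.558 = 16.674 A
Step 2: Q_cell = I^2 * R = 16.674^2 * 0.0119 = 3.3085 W
Step 3: Q_total = 87 * 3.3085 = 287.84 W
Step 4: m_dot = Q_total / (cp * dT) = 287.84 / (4186 * 14.67) = 0.004687 kg/s

0.004687 kg/s


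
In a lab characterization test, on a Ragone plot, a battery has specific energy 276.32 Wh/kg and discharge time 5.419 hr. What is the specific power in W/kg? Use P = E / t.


P_specific = E / t = 276.32 / 5.419 = 50.99 W/kg

50.99 W/kg


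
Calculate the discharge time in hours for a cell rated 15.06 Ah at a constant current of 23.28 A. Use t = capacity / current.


t = capacity / current = 15.06 / 23.28 = 0.6469 hr

0.6469 hr


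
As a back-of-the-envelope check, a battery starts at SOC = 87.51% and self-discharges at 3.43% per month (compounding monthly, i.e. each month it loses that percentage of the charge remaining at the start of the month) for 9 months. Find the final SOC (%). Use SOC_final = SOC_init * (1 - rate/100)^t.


Monthly retention factor = 1 - 3.43/100 = 0.9657
Over 9 months: factor^9 = 0.73043
SOC_final = 87.51 * 0.73043 = 63.92%

63.92%


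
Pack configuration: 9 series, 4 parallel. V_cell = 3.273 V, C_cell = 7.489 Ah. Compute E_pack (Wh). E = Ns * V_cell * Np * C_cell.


V_pack = 9 * 3.273 = 29.457 V
C_pack = 4 * 7.489 = 29.956 Ah
E = V_pack * C_pack = 29.457 * 29.956 = 882.4 Wh

882.4 Wh


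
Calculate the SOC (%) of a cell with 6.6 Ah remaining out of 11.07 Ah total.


SOC = (remaining / total) * 100 = (6.6 / 11.07) * 100 = 59.62%

59.62%


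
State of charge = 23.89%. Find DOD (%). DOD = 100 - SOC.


DOD = 100 - SOC = 100 - 23.89 = 76.11%

76.11%


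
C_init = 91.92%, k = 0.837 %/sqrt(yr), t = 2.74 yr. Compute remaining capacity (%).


Step 1: sqrt(2.74 yr) = 1.6553
Step 2: drop = 0.837 * 1.6553 = 1.3855
Step 3: C_final = 91.92 - 1.3855 = 90.53%

90.53%


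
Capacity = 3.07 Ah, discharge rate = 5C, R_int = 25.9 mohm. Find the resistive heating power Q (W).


Convert: R = 25.9 mohm = 0.0259 ohm
Step 1: I = C_rate * capacity = 5 * 3.07 = 15.35 A
Step 2: Q = I^2 * R = 15.35^2 * 0.0259 = 235.62 * 0.0259 = 6.103 W

6.103 W


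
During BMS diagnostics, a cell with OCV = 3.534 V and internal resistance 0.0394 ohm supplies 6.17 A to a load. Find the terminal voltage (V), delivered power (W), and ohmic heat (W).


Step 1: V_terminal = OCV - I*R = 3.534 - 6.17 * 0.0394 = 3.2909 V
Step 2: P_out = V_terminal * I = 3.2909 * 6.17 = 20.30 W
Step 3: Q = I^2 * R = 6.17^2 * 0.0394 = 1.500 W

V=3.2909 V, P=20.30 W, Q=1.500 W


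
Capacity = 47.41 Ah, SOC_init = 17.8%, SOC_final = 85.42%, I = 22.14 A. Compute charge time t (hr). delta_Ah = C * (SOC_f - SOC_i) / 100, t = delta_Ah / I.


delta_Ah = 47.41 * (85.42 - 17.8) / 100 = 32.059 Ah
t = delta_Ah / I = 32.059 / 22.14 = 1.448 hr

1.448 hr


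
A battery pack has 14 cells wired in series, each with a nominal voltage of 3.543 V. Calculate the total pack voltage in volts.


V_pack = n * V_cell = 14 * 3.543 = 49.602 V

49.602 V


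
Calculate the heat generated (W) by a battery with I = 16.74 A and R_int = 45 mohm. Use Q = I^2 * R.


Convert: R = 45 mohm = 0.045 ohm
Q = I^2 * R = 16.74^2 * 0.045 = 12.61 W

12.61 W


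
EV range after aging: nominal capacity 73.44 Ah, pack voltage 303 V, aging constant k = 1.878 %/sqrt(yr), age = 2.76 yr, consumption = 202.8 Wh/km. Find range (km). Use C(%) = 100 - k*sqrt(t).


Step 1: capacity retention = 100 - 1.878 * sqrt(2.76) = 100 - 1.878 * 1.6613 = 96.88%
Step 2: C_now = 73.44 * 96.88/100 = 71.149 Ah
Step 3: E_pack = V * C_now = 303 * 71.149 = 21558 Wh
Step 4: range = E_pack / consumption = 21558 / 202.8 = 106.3 km

106.3 km


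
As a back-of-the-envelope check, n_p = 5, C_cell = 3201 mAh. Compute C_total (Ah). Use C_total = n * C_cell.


Convert: C_cell = 3201 mAh = 3.201 Ah
C_total = 5 * 3.201 = 16.005 Ah

16.005 Ah


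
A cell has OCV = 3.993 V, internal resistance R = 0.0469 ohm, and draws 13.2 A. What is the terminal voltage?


V = OCV - I*R = 3.993 - 13.2 * 0.0469 = 3.374 V

3.374 V


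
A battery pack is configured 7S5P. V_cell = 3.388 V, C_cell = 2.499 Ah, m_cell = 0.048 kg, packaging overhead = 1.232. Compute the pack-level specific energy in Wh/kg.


Step 1: V_pack = 7 * 3.388 = 23.716 V
Step 2: C_pack = 5 * 2.499 = 12.495 Ah
Step 3: E_pack = V_pack * C_pack = 23.716 * 12.495 = 296.33 Wh
Step 4: m_pack = 7 * 5 * 0.048 * 1.232 = 2.0698 kg
Step 5: ED = E_pack / m_pack = 296.33 / 2.0698 = 143.2 Wh/kg

143.2 Wh/kg


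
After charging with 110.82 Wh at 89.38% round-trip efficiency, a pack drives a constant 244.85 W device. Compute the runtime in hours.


Step 1: E_discharge = eta/100 * E_charge = 89.38/100 * 110.82 = 99.051 Wh
Step 2: t = E_discharge / P = 99.051 / 244.85 = 0.4045 hr

0.4045 hr


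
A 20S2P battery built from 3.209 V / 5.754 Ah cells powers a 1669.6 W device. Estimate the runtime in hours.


Step 1: E_pack = Ns * V_cell * Np * C_cell = 20 * 3.209 * 2 * 5.754 = 738.58 Wh
Step 2: t = E_pack / P = 738.58 / 1669.6 = 0.4424 hr

0.4424 hr


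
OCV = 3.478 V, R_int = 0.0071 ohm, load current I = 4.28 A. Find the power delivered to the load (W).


Step 1: V_terminal = OCV - I*R = 3.478 - 4.28 * 0.0071 = 3.4476 V
Step 2: P_out = V_terminal * I = 3.4476 * 4.28 = 14.76 W

14.76 W


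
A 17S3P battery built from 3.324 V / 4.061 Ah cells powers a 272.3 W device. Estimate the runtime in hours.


Step 1: E_pack = Ns * V_cell * Np * C_cell = 17 * 3.324 * 3 * 4.061 = 688.44 Wh
Step 2: t = E_pack / P = 688.44 / 272.3 = 2.528 hr

2.528 hr


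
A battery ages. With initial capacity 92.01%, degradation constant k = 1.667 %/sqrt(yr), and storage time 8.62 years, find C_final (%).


sqrt(t) = sqrt(8.62) = 2.936
C_final = 92.01 - 1.667 * 2.936 = 87.12%

87.12%


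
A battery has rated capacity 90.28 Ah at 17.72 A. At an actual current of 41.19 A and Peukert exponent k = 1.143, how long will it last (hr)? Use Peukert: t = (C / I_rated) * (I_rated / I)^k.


t_rated = C / I_rated = 90.28 / 17.72 = 5.0948 hr
(I_rated/I)^k = (0.4302)^1.143 = 0.38132
t = t_rated * (I_rated/I)^k = 5.0948 * 0.38132 = 1.943 hr

1.943 hr


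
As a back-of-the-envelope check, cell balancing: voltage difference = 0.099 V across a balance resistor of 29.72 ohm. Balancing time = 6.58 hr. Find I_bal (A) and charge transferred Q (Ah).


First, Ohm's law: I_bal = 0.099 V / 29.72 ohm = 0.0033311 A
Then Q = I * t = 0.0033311 A * 6.58 hr = 0.02192 Ah

I=0.0033311 A, Q=0.02192 Ah


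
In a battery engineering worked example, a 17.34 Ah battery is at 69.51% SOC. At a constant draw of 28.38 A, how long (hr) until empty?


Step 1: remaining = SOC/100 * C_total = 69.51/100 * 17.34 = 12.053 Ah
Step 2: t = remaining / I = 12.053 / 28.38 = 0.4247 hr

0.4247 hr


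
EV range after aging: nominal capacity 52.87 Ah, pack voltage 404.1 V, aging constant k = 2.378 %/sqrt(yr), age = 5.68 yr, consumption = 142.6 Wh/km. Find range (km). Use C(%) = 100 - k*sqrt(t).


Step 1: capacity retention = 100 - 2.378 * sqrt(5.68) = 100 - 2.378 * 2.3833 = 94.333%
Step 2: C_now = 52.87 * 94.333/100 = 49.874 Ah
Step 3: E_pack = V * C_now = 404.1 * 49.874 = 20154 Wh
Step 4: range = E_pack / consumption = 20154 / 142.6 = 141.3 km

141.3 km


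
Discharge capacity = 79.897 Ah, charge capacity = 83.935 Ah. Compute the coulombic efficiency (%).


eta_c = Q_dis / Q_chg * 100 = 79.897 / 83.935 * 100 = 95.19%

95.19%


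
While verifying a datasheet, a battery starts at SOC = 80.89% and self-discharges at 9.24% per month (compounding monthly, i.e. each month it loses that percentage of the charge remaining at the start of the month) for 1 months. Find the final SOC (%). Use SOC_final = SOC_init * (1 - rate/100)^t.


decay = (1 - 9.24/100)^1 = 0.9076
SOC_final = 80.89 * 0.9076 = 73.42%

73.42%


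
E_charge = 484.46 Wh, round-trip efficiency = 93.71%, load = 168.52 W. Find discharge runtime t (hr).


Step 1: E_discharge = eta/100 * E_charge = 93.71/100 * 484.46 = 453.99 Wh
Step 2: t = E_discharge / P = 453.99 / 168.52 = 2.694 hr

2.694 hr


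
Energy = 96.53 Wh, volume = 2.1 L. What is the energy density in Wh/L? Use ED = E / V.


ED = E / V = 96.53 / 2.1 = 45.97 Wh/L

45.97 Wh/L


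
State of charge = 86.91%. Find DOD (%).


DOD = 100 - SOC = 100 - 86.91 = 13.09%

13.09%


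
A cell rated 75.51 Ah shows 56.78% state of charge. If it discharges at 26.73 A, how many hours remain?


Step 1: remaining = SOC/100 * C_total = 56.78/100 * 75.51 = 42.875 Ah
Step 2: t = remaining / I = 42.875 / 26.73 = 1.604 hr

1.604 hr


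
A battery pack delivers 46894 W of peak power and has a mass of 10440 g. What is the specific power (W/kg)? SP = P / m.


Convert: m = 10440 g = 10.44 kg
SP = P / m = 46894 / 10.44 = 4492 W/kg

4492 W/kg


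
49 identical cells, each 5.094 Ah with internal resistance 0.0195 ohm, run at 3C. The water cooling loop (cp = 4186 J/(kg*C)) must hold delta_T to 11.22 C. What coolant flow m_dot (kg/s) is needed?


Step 1: I = 3 * 5.094 = 15.282 A
Step 2: Q_cell = I^2 * R = 15.282^2 * 0.0195 = 4.554 W
Step 3: Q_total = 49 * 4.554 = 223.15 W
Step 4: m_dot = Q_total / (cp * dT) = 223.15 / (4186 * 11.22) = 0.004751 kg/s

0.004751 kg/s


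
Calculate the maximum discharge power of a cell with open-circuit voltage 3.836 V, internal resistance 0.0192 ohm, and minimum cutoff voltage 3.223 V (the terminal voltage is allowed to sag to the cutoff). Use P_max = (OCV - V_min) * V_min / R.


P_max = (OCV - V_min) * V_min / R = (3.836 - 3.223) * 3.223 / 0.0192 = 0.613 * 3.223 / 0.0192 = 102.9 W

102.9 W


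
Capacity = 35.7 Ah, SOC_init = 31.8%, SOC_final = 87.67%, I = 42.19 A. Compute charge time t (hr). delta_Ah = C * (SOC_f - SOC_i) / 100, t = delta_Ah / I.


delta_Ah = 35.7 * (87.67 - 31.8) / 100 = 19.946 Ah
t = delta_Ah / I = 19.946 / 42.19 = 0.4728 hr

0.4728 hr


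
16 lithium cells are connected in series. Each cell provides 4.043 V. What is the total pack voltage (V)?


Series voltages add: 16 * 4.043 V = 64.688 V

64.688 V


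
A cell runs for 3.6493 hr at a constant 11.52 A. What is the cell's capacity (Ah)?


C = I * t = 11.52 * 3.6493 = 42.04 Ah

42.04 Ah


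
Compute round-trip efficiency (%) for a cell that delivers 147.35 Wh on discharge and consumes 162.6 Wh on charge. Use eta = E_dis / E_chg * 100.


eta_e = E_dis / E_chg * 100 = 147.35 / 162.6 * 100 = 90.62%

90.62%


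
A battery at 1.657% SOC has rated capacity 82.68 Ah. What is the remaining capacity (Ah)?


remaining = SOC / 100 * total = 1.657 / 100 * 82.68 = 1.370 Ah

1.370 Ah


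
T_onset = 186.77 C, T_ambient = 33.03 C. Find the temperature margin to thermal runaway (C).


Safety margin = 186.77 C - 33.03 C = 153.74 C

153.74 C


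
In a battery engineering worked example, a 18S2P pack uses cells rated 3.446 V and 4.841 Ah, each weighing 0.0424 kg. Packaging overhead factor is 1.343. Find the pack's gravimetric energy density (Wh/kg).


Step 1: V_pack = 18 * 3.446 = 62.028 V
Step 2: C_pack = 2 * 4.841 = 9.682 Ah
Step 3: E_pack = V_pack * C_pack = 62.028 * 9.682 = 600.56 Wh
Step 4: m_pack = 18 * 2 * 0.0424 * 1.343 = 2.05 kg
Step 5: ED = E_pack / m_pack = 600.56 / 2.05 = 293.0 Wh/kg

293.0 Wh/kg


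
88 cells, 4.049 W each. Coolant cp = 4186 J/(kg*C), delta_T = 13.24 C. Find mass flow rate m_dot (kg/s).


Q_total = 88 * 4.049 = 356.31 W
m_dot = Q_total / (cp * dT) = 356.31 / (4186 * 13.24) = 0.006429 kg/s

0.006429 kg/s


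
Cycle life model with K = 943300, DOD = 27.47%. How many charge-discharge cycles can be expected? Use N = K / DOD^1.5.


DOD^1.5 = 143.98
N = K / DOD^1.5 = 943300 / 143.98 = 6552

6552 cycles


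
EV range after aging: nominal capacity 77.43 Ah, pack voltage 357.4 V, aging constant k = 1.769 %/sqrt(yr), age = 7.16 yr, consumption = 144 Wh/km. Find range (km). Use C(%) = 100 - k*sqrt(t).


Step 1: capacity retention = 100 - 1.769 * sqrt(7.16) = 100 - 1.769 * 2.6758 = 95.267%
Step 2: C_now = 77.43 * 95.267/100 = 73.765 Ah
Step 3: E_pack = V * C_now = 357.4 * 73.765 = 26364 Wh
Step 4: range = E_pack / consumption = 26364 / 144 = 183.1 km

183.1 km


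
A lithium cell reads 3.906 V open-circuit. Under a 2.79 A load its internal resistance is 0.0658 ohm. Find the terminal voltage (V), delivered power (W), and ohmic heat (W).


Step 1: V_terminal = OCV - I*R = 3.906 - 2.79 * 0.0658 = 3.7224 V
Step 2: P_out = V_terminal * I = 3.7224 * 2.79 = 10.39 W
Step 3: Q = I^2 * R = 2.79^2 * 0.0658 = 0.5122 W

V=3.7224 V, P=10.39 W, Q=0.5122 W


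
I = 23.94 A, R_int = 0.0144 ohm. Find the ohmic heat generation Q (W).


Q = I^2 * R = 23.94^2 * 0.0144 = 8.253 W

8.253 W


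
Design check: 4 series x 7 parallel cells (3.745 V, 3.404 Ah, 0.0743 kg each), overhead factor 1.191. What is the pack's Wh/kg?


Step 1: V_pack = 4 * 3.745 = 14.98 V
Step 2: C_pack = 7 * 3.404 = 23.828 Ah
Step 3: E_pack = V_pack * C_pack = 14.98 * 23.828 = 356.94 Wh
Step 4: m_pack = 4 * 7 * 0.0743 * 1.191 = 2.4778 kg
Step 5: ED = E_pack / m_pack = 356.94 / 2.4778 = 144.1 Wh/kg

144.1 Wh/kg


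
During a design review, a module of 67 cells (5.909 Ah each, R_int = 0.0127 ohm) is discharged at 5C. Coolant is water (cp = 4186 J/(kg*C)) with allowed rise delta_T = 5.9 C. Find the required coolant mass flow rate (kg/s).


Step 1: I = 5 * 5.909 = 29.545 A
Step 2: Q_cell = I^2 * R = 29.545^2 * 0.0127 = 11.086 W
Step 3: Q_total = 67 * 11.086 = 742.76 W
Step 4: m_dot = Q_total / (cp * dT) = 742.76 / (4186 * 5.9) = 0.03007 kg/s

0.03007 kg/s


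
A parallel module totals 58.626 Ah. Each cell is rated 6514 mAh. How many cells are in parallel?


Convert: C_cell = 6514 mAh = 6.514 Ah
n = C_total / C_cell = 58.626 / 6.514 = 9

9


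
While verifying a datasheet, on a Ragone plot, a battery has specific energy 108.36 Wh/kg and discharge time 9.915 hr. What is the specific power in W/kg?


Specific power = 108.36 Wh/kg / 9.915 hr = 10.93 W/kg

10.93 W/kg


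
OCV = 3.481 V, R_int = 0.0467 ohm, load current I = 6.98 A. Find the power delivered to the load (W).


Step 1: V_terminal = OCV - I*R = 3.481 - 6.98 * 0.0467 = 3.155 V
Step 2: P_out = V_terminal * I = 3.155 * 6.98 = 22.02 W

22.02 W


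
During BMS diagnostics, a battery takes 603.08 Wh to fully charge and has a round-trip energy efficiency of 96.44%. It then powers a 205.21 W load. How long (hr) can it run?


Step 1: E_discharge = eta/100 * E_charge = 96.44/100 * 603.08 = 581.61 Wh
Step 2: t = E_discharge / P = 581.61 / 205.21 = 2.834 hr

2.834 hr


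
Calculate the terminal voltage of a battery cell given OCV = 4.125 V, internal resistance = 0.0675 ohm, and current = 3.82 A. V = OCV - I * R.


V = OCV - I*R = 4.125 - 3.82 * 0.0675 = 3.867 V

3.867 V


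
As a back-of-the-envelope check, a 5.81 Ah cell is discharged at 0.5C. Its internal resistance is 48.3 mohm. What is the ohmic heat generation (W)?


Convert: R = 48.3 mohm = 0.0483 ohm
Step 1: I = C_rate * capacity = 0.5 * 5.81 = 2.905 A
Step 2: Q = I^2 * R = 2.905^2 * 0.0483 = 8.439 * 0.0483 = 0.4076 W

0.4076 W


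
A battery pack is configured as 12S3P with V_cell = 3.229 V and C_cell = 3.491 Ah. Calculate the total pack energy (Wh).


E = Ns * Vcell * Np * Ccell = 12 * 3.229 * 3 * 3.491 = 405.8 Wh

405.8 Wh


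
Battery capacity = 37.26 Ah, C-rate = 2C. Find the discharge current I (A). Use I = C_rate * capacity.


I = C_rate * capacity = 2 * 37.26 = 74.52 A

74.52 A


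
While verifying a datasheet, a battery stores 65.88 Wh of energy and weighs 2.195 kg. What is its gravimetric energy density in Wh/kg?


ED = E / m = 65.88 / 2.195 = 30.01 Wh/kg

30.01 Wh/kg


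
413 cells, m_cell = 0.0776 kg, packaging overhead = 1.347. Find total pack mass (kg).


m_pack = n * m_cell * overhead = 413 * 0.0776 * 1.347 = 43.17 kg

43.17 kg


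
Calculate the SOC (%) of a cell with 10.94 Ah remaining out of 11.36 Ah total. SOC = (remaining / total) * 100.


SOC = (remaining / total) * 100 = (10.94 / 11.36) * 100 = 96.30%

96.30%


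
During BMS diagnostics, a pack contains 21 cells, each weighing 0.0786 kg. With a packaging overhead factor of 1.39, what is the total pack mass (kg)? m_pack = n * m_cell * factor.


m_pack = n * m_cell * overhead = 21 * 0.0786 * 1.39 = 2.294 kg

2.294 kg


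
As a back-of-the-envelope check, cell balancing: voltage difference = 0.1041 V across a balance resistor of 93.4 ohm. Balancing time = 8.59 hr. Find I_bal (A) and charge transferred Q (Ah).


I_bal = dV / R = 0.1041 / 93.4 = 0.0011146 A
Q = I_bal * t = 0.0011146 * 8.59 = 0.009574 Ah

I=0.0011146 A, Q=0.009574 Ah


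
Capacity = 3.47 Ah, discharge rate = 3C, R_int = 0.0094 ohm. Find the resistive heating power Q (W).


Step 1: I = C_rate * capacity = 3 * 3.47 = 10.41 A
Step 2: Q = I^2 * R = 10.41^2 * 0.0094 = 108.37 * 0.0094 = 1.019 W

1.019 W


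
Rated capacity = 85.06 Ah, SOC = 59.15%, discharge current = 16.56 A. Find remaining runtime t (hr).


Step 1: remaining = SOC/100 * C_total = 59.15/100 * 85.06 = 50.313 Ah
Step 2: t = remaining / I = 50.313 / 16.56 = 3.038 hr

3.038 hr


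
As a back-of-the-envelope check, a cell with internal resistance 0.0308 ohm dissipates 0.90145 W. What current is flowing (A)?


I = sqrt(Q / R) = sqrt(0.90145 / 0.0308) = sqrt(29.268) = 5.410 A

5.410 A


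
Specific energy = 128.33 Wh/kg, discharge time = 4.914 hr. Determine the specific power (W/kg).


P_specific = E / t = 128.33 / 4.914 = 26.12 W/kg

26.12 W/kg


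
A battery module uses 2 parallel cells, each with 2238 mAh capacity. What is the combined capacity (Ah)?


Convert: C_cell = 2238 mAh = 2.238 Ah
C_total = 2 * 2.238 = 4.476 Ah

4.476 Ah


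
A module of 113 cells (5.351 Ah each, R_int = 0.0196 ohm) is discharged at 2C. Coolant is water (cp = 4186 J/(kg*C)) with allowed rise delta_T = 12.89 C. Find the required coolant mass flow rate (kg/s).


Step 1: I = 2 * 5.351 = 10.702 A
Step 2: Q_cell = I^2 * R = 10.702^2 * 0.0196 = 2.2448 W
Step 3: Q_total = 113 * 2.2448 = 253.66 W
Step 4: m_dot = Q_total / (cp * dT) = 253.66 / (4186 * 12.89) = 0.004701 kg/s

0.004701 kg/s


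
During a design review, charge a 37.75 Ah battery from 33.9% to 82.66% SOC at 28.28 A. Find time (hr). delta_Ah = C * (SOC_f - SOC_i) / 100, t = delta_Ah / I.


delta_Ah = 37.75 * (82.66 - 33.9) / 100 = 18.407 Ah
t = delta_Ah / I = 18.407 / 28.28 = 0.6509 hr

0.6509 hr


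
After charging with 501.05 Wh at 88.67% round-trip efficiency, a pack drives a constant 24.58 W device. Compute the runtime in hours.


Step 1: E_discharge = eta/100 * E_charge = 88.67/100 * 501.05 = 444.28 Wh
Step 2: t = E_discharge / P = 444.28 / 24.58 = 18.07 hr

18.07 hr


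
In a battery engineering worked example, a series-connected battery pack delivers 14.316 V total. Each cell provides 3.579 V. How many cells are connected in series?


Rearranging: n = V_pack / V_cell = 14.316 / 3.579 = 4 cells

4


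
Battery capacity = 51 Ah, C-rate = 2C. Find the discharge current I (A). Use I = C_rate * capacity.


At 2C: I = 2 * 51 Ah = 102 A

102 A


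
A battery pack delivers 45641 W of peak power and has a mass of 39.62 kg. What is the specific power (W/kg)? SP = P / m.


Specific power = 45641 W / 39.62 kg = 1152 W/kg

1152 W/kg


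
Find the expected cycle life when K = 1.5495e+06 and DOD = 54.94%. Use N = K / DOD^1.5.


Step 1: DOD^1.5 = 54.94^1.5 = 407.22
Step 2: N = 1.5495e+06 / 407.22 = 3805 cycles

3805 cycles


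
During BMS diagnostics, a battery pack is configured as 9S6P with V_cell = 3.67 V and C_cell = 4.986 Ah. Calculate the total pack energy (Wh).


E = Ns * Vcell * Np * Ccell = 9 * 3.67 * 6 * 4.986 = 988.1 Wh

988.1 Wh


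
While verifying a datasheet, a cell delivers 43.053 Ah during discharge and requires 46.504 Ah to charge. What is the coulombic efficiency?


eta_c = Q_dis / Q_chg * 100 = 43.053 / 46.504 * 100 = 92.58%

92.58%


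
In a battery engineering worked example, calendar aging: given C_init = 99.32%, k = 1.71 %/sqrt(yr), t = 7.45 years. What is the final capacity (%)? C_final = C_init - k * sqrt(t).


Step 1: sqrt(7.45 yr) = 2.7295
Step 2: drop = 1.71 * 2.7295 = 4.6674
Step 3: C_final = 99.32 - 4.6674 = 94.65%

94.65%


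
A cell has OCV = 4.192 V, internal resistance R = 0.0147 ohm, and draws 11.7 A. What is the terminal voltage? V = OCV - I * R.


V = OCV - I*R = 4.192 - 11.7 * 0.0147 = 4.020 V

4.020 V


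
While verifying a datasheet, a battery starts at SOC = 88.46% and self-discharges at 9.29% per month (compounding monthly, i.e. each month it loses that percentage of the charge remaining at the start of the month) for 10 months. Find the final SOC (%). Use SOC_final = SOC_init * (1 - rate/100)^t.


Monthly retention factor = 1 - 9.29/100 = 0.9071
Over 10 months: factor^10 = 0.37718
SOC_final = 88.46 * 0.37718 = 33.37%

33.37%


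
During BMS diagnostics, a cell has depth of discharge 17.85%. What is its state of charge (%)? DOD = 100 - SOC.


SOC = 100 - DOD = 100 - 17.85 = 82.15%

82.15%


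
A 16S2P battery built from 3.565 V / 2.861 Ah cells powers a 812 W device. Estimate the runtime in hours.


Step 1: E_pack = Ns * V_cell * Np * C_cell = 16 * 3.565 * 2 * 2.861 = 326.38 Wh
Step 2: t = E_pack / P = 326.38 / 812 = 0.4019 hr

0.4019 hr


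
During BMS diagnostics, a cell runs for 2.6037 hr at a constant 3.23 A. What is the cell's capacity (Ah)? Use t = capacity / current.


C = I * t = 3.23 * 2.6037 = 8.410 Ah

8.410 Ah


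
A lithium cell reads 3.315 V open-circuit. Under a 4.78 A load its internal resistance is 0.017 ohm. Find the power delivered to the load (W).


Step 1: V_terminal = OCV - I*R = 3.315 - 4.78 * 0.017 = 3.2337 V
Step 2: P_out = V_terminal * I = 3.2337 * 4.78 = 15.46 W

15.46 W


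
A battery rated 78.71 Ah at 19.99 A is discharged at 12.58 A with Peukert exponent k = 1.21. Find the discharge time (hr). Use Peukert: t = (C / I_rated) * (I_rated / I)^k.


t_rated = C / I_rated = 78.71 / 19.99 = 3.9375 hr
(I_rated/I)^k = (1.589)^1.21 = 1.7513
t = t_rated * (I_rated/I)^k = 3.9375 * 1.7513 = 6.896 hr

6.896 hr


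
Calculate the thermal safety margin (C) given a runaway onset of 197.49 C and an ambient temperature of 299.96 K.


Convert: T_ambient = 299.96 K = 26.81 C
margin = 197.49 - 26.81 = 170.68 C

170.68 C


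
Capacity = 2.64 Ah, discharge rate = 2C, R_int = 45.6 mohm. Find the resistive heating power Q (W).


Convert: R = 45.6 mohm = 0.0456 ohm
Step 1: I = C_rate * capacity = 2 * 2.64 = 5.28 A
Step 2: Q = I^2 * R = 5.28^2 * 0.0456 = 27.878 * 0.0456 = 1.271 W

1.271 W


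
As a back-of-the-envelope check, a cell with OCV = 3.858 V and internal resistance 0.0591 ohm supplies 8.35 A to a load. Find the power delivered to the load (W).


Step 1: V_terminal = OCV - I*R = 3.858 - 8.35 * 0.0591 = 3.3645 V
Step 2: P_out = V_terminal * I = 3.3645 * 8.35 = 28.09 W

28.09 W


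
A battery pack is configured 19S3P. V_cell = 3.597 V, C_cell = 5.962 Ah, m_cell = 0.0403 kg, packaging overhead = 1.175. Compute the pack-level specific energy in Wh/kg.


Step 1: V_pack = 19 * 3.597 = 68.343 V
Step 2: C_pack = 3 * 5.962 = 17.886 Ah
Step 3: E_pack = V_pack * C_pack = 68.343 * 17.886 = 1222.4 Wh
Step 4: m_pack = 19 * 3 * 0.0403 * 1.175 = 2.6991 kg
Step 5: ED = E_pack / m_pack = 1222.4 / 2.6991 = 452.9 Wh/kg

452.9 Wh/kg
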